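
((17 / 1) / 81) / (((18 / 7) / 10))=595 / 729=0.82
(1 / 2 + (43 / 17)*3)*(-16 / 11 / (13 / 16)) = -3200 / 221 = -14.48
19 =19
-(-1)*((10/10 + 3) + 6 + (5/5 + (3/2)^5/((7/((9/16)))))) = 41611/3584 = 11.61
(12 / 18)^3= 8 / 27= 0.30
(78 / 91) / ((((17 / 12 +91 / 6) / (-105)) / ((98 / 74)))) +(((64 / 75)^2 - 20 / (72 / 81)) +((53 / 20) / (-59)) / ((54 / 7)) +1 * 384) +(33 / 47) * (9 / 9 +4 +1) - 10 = 962658299430721 / 2756375865000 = 349.25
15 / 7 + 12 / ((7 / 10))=135 / 7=19.29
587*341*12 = 2402004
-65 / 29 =-2.24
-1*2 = -2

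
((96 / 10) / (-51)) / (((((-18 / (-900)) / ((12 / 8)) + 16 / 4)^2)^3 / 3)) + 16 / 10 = 101134934655094936 / 63214673514903085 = 1.60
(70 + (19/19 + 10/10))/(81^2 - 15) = 12/1091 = 0.01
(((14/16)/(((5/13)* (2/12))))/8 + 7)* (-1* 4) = -1393/40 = -34.82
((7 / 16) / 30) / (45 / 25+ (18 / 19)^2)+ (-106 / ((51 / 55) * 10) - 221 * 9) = -2000.43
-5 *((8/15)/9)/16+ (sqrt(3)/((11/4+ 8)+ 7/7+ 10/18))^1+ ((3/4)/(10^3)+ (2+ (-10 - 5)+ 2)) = -1189919/108000+ 36 *sqrt(3)/443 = -10.88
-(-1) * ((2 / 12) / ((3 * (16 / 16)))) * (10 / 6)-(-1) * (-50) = -2695 / 54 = -49.91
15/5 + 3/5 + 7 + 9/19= 11.07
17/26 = 0.65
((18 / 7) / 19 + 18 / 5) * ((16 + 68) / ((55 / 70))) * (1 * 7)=2921184 / 1045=2795.39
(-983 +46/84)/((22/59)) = -2434517/924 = -2634.76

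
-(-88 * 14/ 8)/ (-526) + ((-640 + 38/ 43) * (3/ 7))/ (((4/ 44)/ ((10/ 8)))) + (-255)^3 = -375122730757/ 22618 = -16585141.51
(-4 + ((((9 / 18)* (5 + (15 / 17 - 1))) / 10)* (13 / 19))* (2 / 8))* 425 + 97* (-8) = -747309 / 304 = -2458.25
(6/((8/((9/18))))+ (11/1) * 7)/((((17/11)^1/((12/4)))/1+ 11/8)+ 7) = 20427/2347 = 8.70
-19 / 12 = -1.58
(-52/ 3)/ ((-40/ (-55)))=-143/ 6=-23.83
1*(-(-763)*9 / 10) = 6867 / 10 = 686.70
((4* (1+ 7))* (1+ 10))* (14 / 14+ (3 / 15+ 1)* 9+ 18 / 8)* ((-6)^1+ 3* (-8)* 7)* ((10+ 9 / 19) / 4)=-214057932 / 95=-2253241.39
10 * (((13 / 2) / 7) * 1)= 65 / 7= 9.29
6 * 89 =534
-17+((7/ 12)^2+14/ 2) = -1391/ 144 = -9.66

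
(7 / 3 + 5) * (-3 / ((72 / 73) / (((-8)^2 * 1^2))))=-12848 / 9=-1427.56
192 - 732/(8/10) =-723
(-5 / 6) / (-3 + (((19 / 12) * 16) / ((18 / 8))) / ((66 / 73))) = -0.09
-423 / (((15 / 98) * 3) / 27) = -124362 / 5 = -24872.40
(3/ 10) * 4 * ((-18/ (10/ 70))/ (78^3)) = -7/ 21970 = -0.00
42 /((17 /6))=252 /17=14.82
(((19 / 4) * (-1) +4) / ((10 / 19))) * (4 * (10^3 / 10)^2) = -57000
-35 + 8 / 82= -1431 / 41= -34.90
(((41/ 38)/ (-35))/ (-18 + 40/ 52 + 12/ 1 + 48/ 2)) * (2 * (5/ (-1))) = 533/ 32452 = 0.02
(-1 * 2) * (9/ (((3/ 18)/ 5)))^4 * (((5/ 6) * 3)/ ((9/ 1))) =-2952450000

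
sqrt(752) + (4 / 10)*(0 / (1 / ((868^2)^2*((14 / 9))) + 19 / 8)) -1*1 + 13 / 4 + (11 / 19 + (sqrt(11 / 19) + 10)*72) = 4*sqrt(47) + 72*sqrt(209) / 19 + 54935 / 76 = 805.04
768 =768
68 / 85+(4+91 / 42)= 209 / 30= 6.97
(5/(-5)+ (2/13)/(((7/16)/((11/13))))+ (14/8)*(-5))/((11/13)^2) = -44729/3388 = -13.20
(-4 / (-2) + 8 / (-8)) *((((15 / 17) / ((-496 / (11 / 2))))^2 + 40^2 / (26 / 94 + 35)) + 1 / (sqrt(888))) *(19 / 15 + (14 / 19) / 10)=191 *sqrt(222) / 63270 + 408482364650575 / 6719246559744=60.84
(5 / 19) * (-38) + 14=4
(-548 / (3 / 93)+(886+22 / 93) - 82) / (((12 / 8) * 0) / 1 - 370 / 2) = 301018 / 3441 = 87.48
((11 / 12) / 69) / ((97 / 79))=869 / 80316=0.01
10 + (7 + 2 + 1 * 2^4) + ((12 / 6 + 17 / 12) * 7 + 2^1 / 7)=4973 / 84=59.20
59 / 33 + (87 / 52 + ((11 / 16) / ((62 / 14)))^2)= 367815797 / 105540864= 3.49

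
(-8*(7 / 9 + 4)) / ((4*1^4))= -86 / 9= -9.56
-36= -36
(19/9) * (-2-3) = -95/9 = -10.56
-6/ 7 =-0.86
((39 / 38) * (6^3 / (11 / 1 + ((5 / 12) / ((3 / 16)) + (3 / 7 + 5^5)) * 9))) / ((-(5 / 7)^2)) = -111132 / 7202425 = -0.02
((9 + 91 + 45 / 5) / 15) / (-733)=-109 / 10995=-0.01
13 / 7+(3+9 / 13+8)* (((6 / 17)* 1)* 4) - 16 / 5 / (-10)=722601 / 38675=18.68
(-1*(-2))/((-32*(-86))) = 0.00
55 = 55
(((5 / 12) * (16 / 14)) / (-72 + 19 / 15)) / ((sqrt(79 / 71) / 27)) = -1350 * sqrt(5609) / 586733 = -0.17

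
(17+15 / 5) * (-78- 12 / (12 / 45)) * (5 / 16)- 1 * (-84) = -2739 / 4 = -684.75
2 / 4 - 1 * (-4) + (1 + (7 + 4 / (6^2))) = 227 / 18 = 12.61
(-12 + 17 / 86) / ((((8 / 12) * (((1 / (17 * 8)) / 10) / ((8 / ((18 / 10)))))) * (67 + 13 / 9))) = -739500 / 473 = -1563.42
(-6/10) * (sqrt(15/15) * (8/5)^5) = -98304/15625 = -6.29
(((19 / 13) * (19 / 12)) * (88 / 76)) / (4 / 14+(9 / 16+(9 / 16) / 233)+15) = 1363516 / 8065941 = 0.17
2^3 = 8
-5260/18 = -2630/9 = -292.22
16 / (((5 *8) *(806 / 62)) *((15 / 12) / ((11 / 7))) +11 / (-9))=1584 / 40829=0.04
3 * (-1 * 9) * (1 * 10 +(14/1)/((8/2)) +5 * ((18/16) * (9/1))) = -13851/8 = -1731.38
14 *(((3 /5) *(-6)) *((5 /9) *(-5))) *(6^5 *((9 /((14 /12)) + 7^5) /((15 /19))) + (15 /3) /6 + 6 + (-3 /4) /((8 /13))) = 556477203889 /24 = 23186550162.04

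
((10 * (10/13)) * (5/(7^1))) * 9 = 4500/91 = 49.45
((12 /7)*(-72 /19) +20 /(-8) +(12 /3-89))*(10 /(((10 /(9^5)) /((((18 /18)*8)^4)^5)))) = -851087892362009633133428736 /133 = -6399157085428643858146081.00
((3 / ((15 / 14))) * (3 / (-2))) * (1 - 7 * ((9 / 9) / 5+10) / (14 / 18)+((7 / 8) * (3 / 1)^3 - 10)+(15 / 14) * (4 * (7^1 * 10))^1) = -187173 / 200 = -935.86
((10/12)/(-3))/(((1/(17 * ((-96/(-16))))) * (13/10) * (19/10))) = -11.47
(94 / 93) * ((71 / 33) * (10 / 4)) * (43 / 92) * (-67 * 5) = -240347425 / 282348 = -851.25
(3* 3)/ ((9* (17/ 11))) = 11/ 17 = 0.65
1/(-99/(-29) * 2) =29/198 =0.15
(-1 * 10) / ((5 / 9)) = -18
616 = 616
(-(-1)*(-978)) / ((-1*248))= 489 / 124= 3.94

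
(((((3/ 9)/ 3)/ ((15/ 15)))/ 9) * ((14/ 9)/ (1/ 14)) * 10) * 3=8.07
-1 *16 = -16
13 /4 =3.25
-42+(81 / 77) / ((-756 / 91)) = -42.13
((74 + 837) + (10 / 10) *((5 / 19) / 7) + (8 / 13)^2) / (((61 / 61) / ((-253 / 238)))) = -2591466856 / 2674763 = -968.86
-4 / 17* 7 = -28 / 17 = -1.65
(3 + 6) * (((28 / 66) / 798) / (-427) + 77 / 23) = 61845376 / 2052589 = 30.13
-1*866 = -866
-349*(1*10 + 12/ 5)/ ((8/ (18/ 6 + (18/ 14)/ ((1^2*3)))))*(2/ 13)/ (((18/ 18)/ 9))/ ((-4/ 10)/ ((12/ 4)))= 1752678/ 91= 19260.20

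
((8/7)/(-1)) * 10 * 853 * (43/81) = -2934320/567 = -5175.17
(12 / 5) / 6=2 / 5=0.40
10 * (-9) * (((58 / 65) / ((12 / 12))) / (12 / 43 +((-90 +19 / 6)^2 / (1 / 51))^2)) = -6464448 / 11903112652744495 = -0.00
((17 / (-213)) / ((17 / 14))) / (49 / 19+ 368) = -266 / 1499733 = -0.00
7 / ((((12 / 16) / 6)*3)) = 56 / 3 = 18.67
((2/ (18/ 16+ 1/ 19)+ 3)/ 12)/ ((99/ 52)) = 10933/ 53163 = 0.21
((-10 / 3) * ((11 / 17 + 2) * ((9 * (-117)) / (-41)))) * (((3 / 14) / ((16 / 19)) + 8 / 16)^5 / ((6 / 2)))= -3629124797924925 / 196536344510464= -18.47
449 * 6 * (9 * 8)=193968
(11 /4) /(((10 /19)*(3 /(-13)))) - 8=-3677 /120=-30.64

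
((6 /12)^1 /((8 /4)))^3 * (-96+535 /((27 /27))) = 439 /64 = 6.86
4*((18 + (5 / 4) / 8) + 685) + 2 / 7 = 157523 / 56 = 2812.91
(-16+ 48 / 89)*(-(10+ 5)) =20640 / 89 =231.91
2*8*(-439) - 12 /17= -7024.71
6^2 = 36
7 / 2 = 3.50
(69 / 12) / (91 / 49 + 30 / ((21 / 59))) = 161 / 2412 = 0.07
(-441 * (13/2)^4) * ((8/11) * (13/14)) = -23391459/44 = -531624.07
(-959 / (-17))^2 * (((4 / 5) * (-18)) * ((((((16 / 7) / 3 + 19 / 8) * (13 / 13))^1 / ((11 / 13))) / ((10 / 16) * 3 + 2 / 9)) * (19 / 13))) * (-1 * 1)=16715070792 / 141185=118391.27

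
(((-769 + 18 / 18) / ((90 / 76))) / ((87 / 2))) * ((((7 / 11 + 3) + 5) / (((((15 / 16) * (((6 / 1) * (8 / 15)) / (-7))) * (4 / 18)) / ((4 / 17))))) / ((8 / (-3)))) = -646912 / 5423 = -119.29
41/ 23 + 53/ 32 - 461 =-336765/ 736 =-457.56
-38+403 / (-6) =-105.17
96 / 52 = 24 / 13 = 1.85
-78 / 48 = -13 / 8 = -1.62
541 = 541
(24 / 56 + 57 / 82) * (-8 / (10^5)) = -129 / 1435000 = -0.00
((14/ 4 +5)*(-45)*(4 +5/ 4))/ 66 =-5355/ 176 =-30.43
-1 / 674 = -0.00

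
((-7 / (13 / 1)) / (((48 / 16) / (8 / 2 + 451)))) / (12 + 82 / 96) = -3920 / 617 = -6.35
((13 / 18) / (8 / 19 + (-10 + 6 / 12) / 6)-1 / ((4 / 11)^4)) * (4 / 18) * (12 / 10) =-11766059 / 763200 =-15.42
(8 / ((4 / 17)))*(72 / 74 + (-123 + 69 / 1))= -66708 / 37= -1802.92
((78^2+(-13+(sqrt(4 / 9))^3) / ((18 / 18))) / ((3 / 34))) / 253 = 5573450 / 20493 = 271.97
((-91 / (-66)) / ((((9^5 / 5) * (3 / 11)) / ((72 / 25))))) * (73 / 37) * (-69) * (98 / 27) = -59893288 / 98316585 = -0.61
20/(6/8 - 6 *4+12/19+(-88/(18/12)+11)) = -912/3205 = -0.28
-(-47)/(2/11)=517/2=258.50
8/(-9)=-0.89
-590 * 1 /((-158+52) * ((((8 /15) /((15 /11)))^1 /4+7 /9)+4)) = 66375 /58141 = 1.14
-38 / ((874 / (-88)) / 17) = 65.04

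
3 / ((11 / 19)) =57 / 11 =5.18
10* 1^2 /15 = 2 /3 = 0.67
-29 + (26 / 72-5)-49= -2975 / 36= -82.64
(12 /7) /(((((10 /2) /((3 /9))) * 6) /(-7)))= -2 /15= -0.13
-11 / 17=-0.65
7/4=1.75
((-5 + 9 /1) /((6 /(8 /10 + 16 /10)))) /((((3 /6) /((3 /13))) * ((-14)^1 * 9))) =-8 /1365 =-0.01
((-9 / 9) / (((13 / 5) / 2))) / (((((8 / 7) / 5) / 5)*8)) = -875 / 416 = -2.10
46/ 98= 23/ 49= 0.47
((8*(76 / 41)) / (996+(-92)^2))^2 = 23104 / 9402211225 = 0.00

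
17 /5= 3.40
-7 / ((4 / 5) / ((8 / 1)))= -70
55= 55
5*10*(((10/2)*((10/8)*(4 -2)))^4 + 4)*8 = 9767225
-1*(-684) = 684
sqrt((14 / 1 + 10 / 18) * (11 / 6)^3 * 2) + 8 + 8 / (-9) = 64 / 9 + 11 * sqrt(4323) / 54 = 20.50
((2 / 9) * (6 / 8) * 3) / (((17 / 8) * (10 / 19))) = 38 / 85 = 0.45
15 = 15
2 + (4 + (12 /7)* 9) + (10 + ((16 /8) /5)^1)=31.83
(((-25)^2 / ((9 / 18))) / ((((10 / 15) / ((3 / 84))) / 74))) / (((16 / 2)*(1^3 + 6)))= 69375 / 784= 88.49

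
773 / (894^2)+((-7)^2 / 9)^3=161.39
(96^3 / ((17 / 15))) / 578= 1350.60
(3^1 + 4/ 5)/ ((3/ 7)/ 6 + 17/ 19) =5054/ 1285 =3.93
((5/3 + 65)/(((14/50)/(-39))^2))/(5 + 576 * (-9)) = -63375000/253771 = -249.73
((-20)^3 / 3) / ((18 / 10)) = -40000 / 27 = -1481.48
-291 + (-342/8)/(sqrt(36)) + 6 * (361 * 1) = 1867.88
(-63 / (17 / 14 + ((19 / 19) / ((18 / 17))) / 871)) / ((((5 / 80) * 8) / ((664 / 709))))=-4590894672 / 47283919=-97.09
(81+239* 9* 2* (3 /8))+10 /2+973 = 10689 /4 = 2672.25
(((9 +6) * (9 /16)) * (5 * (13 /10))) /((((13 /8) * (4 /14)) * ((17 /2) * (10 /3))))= 567 /136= 4.17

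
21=21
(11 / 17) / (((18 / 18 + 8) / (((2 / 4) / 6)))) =11 / 1836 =0.01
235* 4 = 940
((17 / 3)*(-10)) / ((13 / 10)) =-1700 / 39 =-43.59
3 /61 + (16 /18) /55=1973 /30195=0.07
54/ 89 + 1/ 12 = 737/ 1068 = 0.69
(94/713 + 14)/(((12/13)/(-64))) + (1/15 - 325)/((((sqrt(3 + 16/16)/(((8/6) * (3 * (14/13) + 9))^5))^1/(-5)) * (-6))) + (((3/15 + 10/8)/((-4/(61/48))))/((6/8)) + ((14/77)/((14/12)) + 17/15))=-156152265.83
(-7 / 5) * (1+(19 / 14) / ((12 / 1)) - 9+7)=149 / 120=1.24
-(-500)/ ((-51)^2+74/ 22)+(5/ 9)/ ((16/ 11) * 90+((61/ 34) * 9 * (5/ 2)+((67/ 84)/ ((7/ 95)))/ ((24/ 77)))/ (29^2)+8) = 61857037498355/ 315625588121842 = 0.20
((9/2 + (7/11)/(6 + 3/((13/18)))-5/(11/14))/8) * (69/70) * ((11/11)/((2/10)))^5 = -37590625/54208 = -693.45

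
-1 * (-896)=896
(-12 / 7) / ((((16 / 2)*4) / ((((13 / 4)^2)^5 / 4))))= -1760.79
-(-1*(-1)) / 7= -0.14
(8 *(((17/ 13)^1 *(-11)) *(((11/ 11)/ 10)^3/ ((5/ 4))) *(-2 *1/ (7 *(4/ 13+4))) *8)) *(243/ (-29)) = -363528/ 888125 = -0.41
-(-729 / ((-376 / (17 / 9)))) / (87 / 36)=-4131 / 2726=-1.52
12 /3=4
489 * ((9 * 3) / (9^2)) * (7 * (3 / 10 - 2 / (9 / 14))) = -288673 / 90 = -3207.48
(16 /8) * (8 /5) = 16 /5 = 3.20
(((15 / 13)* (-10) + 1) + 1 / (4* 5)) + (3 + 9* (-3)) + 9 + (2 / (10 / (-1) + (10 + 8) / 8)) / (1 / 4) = -213757 / 8060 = -26.52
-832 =-832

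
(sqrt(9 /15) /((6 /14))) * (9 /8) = 2.03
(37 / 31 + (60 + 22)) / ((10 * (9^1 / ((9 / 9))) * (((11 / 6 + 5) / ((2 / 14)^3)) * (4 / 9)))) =7737 / 8719060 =0.00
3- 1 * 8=-5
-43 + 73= 30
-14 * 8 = -112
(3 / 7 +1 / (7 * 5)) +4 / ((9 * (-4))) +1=424 / 315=1.35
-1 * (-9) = 9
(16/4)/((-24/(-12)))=2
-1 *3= -3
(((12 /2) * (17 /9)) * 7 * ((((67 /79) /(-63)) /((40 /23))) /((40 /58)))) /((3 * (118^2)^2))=-759713 /496249555449600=-0.00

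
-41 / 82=-1 / 2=-0.50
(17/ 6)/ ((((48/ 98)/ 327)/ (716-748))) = -181594/ 3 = -60531.33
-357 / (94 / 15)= -5355 / 94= -56.97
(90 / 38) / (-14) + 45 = 11925 / 266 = 44.83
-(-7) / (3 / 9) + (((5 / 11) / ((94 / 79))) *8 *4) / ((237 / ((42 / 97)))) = 1054249 / 50149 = 21.02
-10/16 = -5/8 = -0.62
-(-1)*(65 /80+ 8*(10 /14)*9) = 5851 /112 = 52.24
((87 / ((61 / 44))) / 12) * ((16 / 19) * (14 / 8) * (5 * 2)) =89320 / 1159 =77.07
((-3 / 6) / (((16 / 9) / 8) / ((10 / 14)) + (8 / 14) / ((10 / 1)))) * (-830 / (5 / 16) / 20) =5229 / 29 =180.31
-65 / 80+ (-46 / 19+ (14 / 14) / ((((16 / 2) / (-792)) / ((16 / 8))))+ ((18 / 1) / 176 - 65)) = -889943 / 3344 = -266.13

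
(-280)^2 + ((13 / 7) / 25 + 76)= 78476.07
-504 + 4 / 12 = -1511 / 3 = -503.67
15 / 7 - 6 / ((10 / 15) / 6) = -363 / 7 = -51.86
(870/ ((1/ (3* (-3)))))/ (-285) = 522/ 19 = 27.47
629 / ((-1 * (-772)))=629 / 772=0.81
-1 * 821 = -821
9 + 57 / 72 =235 / 24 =9.79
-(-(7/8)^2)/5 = 49/320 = 0.15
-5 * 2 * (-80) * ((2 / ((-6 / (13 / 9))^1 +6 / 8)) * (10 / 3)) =-832000 / 531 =-1566.85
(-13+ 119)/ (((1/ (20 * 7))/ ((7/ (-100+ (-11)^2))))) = 14840/ 3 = 4946.67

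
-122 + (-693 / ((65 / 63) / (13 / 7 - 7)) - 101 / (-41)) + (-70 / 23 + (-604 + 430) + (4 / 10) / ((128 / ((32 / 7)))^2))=3157.76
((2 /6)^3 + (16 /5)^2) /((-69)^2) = 6937 /3213675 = 0.00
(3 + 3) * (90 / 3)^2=5400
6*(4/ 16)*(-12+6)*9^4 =-59049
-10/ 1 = -10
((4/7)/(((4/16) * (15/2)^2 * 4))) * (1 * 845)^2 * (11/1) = 79789.46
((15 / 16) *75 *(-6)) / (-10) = 675 / 16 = 42.19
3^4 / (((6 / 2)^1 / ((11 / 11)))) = 27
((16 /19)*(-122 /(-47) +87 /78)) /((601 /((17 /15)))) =123352 /20931027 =0.01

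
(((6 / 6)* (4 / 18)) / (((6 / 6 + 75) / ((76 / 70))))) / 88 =1 / 27720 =0.00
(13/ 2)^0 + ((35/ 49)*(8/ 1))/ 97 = 1.06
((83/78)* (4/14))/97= 83/26481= 0.00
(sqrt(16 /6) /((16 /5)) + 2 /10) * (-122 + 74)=-10 * sqrt(6) -48 /5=-34.09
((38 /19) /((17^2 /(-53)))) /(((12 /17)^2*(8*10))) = -53 /5760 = -0.01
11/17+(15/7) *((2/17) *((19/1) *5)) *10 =1681/7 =240.14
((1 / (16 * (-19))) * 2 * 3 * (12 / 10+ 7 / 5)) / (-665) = 0.00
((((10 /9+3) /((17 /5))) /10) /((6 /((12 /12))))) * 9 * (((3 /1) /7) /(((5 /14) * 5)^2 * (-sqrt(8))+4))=-161875 * sqrt(2) /21337924 - 25382 /5334481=-0.02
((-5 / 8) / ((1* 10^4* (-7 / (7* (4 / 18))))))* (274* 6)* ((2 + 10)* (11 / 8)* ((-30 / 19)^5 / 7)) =-9155025 / 17332693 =-0.53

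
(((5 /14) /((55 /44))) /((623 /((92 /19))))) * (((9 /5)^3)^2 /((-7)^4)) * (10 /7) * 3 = 586710864 /4351910040625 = 0.00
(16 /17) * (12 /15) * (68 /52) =0.98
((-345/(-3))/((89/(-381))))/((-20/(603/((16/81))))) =428011209/5696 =75142.42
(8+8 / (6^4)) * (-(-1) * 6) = 1297 / 27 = 48.04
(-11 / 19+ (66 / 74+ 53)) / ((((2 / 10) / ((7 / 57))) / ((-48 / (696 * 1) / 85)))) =-174902 / 6585001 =-0.03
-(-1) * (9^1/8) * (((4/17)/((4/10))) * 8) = 5.29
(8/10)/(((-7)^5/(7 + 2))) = -36/84035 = -0.00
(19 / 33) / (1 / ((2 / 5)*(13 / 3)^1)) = 494 / 495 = 1.00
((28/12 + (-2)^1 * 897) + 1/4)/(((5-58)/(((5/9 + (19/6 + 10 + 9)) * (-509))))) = -4475266957/11448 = -390921.29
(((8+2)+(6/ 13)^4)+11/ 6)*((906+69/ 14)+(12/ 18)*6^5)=8271252843/ 114244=72399.89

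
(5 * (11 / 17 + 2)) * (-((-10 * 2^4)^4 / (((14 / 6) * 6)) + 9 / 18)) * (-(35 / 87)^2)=100272785.57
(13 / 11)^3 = 2197 / 1331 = 1.65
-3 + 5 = 2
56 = 56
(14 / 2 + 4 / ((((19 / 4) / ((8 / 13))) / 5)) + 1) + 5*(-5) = -3559 / 247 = -14.41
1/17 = 0.06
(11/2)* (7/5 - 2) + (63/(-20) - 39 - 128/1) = -3469/20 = -173.45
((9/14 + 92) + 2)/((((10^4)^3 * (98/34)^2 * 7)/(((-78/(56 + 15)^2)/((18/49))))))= -199121/2904825840000000000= -0.00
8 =8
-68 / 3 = -22.67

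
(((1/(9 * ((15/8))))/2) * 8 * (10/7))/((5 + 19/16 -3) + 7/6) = 1024/13167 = 0.08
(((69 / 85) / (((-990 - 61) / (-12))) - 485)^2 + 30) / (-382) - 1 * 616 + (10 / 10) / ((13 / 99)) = -48518412591256217 / 39632365889350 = -1224.21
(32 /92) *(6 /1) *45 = 2160 /23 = 93.91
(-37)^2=1369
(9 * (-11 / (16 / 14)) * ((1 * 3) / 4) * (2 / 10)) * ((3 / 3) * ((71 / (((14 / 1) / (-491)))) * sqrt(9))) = 31061151 / 320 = 97066.10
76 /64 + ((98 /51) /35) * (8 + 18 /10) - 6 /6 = 14801 /20400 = 0.73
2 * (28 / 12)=14 / 3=4.67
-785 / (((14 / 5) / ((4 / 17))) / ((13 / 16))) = -51025 / 952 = -53.60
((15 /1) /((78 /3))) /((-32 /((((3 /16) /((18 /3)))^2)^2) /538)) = -4035 /436207616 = -0.00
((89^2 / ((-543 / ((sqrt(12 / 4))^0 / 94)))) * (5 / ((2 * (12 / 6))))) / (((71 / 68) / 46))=-15485555 / 1811991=-8.55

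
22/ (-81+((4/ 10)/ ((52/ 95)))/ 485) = -277420/ 1021391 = -0.27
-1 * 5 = -5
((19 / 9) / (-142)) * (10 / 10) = -19 / 1278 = -0.01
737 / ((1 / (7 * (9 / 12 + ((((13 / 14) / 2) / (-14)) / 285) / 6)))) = 370509799 / 95760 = 3869.15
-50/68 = -25/34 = -0.74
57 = 57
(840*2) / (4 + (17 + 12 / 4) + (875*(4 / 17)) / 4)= 22.26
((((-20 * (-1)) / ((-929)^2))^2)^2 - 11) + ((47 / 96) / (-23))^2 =-29750799815675255308841113228895 / 2704729576233337542791843963904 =-11.00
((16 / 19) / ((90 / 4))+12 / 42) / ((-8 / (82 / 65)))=-39647 / 778050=-0.05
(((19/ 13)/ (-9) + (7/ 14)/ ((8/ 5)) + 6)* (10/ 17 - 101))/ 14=-6550897/ 148512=-44.11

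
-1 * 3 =-3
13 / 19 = 0.68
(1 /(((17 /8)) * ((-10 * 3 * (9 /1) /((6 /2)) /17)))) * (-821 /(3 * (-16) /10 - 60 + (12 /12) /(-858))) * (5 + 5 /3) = -18784480 /2501973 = -7.51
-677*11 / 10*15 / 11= -2031 / 2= -1015.50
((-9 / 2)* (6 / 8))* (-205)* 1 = 5535 / 8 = 691.88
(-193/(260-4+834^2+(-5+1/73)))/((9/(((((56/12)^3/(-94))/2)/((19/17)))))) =0.00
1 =1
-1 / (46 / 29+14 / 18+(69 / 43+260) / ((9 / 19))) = -3741 / 2074910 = -0.00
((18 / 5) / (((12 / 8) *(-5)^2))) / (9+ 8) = 12 / 2125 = 0.01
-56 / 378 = -4 / 27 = -0.15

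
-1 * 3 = -3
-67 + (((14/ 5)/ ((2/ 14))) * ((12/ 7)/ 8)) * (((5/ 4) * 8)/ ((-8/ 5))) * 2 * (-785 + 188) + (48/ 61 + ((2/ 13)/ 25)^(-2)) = 14074539/ 244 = 57682.54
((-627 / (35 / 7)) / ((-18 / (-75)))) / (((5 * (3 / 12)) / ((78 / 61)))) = -32604 / 61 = -534.49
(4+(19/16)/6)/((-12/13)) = -5239/1152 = -4.55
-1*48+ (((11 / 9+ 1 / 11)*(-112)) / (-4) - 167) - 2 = -17843 / 99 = -180.23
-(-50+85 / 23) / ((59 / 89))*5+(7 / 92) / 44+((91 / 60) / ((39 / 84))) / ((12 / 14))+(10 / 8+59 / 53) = 202452723329 / 569614320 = 355.42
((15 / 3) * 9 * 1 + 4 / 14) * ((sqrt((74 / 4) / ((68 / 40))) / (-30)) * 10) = -317 * sqrt(3145) / 357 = -49.80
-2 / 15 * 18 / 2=-6 / 5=-1.20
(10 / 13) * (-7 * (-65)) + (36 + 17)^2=3159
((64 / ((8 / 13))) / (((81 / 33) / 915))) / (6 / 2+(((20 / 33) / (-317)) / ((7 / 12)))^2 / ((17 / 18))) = 3534066847150840 / 273472906779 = 12922.91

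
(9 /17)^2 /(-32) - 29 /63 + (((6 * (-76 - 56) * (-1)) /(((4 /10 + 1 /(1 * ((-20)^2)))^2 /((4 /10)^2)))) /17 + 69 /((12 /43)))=631686529967 /2157456672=292.79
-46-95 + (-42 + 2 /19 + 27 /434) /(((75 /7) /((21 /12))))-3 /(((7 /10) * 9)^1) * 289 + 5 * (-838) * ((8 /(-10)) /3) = 2057908801 /2473800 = 831.88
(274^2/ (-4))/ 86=-18769/ 86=-218.24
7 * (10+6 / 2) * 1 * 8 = 728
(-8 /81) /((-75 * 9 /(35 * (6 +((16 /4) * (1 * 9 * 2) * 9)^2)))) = 1567664 /729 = 2150.43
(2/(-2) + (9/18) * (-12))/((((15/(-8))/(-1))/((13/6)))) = -364/45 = -8.09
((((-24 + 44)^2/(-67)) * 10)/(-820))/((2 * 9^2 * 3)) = 100/667521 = 0.00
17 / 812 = 0.02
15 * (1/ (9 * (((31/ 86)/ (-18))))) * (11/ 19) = -28380/ 589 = -48.18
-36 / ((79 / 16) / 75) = -43200 / 79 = -546.84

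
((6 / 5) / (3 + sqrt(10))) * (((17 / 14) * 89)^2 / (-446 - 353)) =1211913 / 23030 - 403971 * sqrt(10) / 23030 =-2.85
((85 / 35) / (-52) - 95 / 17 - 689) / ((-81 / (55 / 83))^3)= 0.00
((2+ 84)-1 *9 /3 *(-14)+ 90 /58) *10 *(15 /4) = 4858.19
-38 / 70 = -19 / 35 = -0.54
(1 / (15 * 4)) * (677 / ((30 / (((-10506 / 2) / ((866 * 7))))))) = -1185427 / 3637200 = -0.33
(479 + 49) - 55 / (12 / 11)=5731 / 12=477.58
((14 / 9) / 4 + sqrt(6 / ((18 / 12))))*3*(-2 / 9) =-43 / 27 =-1.59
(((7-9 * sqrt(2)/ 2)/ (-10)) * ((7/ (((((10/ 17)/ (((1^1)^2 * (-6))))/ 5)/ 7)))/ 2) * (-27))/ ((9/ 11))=-2622.61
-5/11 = -0.45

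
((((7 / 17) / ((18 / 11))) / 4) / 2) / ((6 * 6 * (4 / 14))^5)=1294139 / 4736678363136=0.00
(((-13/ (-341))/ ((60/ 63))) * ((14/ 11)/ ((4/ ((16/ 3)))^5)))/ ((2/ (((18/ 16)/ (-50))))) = -10192/ 4219875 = -0.00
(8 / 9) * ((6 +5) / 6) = 44 / 27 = 1.63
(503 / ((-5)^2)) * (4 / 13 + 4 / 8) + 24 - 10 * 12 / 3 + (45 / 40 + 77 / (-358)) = 540183 / 465400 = 1.16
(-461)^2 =212521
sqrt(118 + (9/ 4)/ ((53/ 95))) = 11.05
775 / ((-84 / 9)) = -2325 / 28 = -83.04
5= 5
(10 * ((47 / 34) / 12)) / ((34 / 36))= 705 / 578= 1.22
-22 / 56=-11 / 28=-0.39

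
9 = 9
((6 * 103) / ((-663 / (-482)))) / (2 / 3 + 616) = 148938 / 204425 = 0.73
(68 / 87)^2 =4624 / 7569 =0.61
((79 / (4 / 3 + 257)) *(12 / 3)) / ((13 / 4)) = 3792 / 10075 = 0.38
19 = 19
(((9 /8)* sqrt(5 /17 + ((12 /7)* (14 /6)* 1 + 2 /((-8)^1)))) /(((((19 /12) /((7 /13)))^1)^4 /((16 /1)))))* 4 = 8961684480* sqrt(187) /63275667377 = 1.94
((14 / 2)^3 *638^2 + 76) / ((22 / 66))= 418848504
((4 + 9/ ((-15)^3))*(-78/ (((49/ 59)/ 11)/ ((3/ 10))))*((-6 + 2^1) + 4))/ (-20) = 0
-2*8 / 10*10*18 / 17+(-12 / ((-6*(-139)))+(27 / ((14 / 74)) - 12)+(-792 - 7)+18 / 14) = -1616187 / 2363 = -683.96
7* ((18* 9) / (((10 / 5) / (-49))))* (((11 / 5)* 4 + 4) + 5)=-2472687 / 5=-494537.40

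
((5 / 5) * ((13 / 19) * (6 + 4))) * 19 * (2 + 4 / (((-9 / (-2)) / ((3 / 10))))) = 884 / 3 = 294.67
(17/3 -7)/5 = -0.27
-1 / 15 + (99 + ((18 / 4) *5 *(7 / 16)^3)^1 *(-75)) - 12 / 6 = -5453207 / 122880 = -44.38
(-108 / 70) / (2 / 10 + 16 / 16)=-9 / 7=-1.29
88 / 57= 1.54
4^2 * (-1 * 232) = -3712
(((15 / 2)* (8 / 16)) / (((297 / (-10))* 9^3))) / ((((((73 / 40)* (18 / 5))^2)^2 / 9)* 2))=-625000000 / 1494106969932819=-0.00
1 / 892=0.00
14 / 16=7 / 8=0.88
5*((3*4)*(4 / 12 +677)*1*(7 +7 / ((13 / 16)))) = 8249920 / 13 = 634609.23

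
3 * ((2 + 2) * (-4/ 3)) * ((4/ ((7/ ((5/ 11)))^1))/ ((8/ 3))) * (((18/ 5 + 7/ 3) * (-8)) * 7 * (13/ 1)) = 74048/ 11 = 6731.64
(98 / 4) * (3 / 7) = 21 / 2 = 10.50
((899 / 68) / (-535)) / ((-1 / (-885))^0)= -899 / 36380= -0.02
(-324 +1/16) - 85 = -6543/16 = -408.94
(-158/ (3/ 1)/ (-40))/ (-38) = -79/ 2280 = -0.03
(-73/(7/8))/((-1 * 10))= 292/35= 8.34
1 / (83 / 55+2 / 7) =385 / 691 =0.56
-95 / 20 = -19 / 4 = -4.75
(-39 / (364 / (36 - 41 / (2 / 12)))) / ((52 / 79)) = 3555 / 104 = 34.18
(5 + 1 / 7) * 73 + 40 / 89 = 234172 / 623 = 375.88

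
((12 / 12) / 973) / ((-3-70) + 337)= 1 / 256872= 0.00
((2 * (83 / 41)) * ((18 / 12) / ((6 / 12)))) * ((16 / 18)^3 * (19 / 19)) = 84992 / 9963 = 8.53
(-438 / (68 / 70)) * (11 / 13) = -381.52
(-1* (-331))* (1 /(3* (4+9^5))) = 331 /177159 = 0.00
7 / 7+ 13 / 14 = 27 / 14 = 1.93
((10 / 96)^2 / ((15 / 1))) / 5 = 1 / 6912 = 0.00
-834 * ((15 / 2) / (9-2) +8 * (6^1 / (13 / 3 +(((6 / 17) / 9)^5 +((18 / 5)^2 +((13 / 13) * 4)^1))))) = -3565955007800595 / 1285679099243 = -2773.60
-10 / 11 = -0.91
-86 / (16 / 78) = -1677 / 4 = -419.25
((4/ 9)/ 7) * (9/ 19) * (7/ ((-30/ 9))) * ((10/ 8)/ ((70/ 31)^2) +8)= -0.52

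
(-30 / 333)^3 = -1000 / 1367631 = -0.00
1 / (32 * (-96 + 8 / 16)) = -1 / 3056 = -0.00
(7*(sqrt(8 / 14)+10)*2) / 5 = 30.12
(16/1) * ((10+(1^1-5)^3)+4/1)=-800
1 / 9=0.11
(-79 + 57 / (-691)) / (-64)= 27323 / 22112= 1.24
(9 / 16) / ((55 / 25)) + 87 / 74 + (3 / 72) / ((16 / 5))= 225739 / 156288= 1.44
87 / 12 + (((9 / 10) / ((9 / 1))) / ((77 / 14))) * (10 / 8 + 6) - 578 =-31384 / 55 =-570.62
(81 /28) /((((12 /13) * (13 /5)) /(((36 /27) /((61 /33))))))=1485 /1708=0.87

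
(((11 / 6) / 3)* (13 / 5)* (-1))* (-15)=143 / 6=23.83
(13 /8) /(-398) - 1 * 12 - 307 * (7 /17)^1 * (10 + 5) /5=-21177005 /54128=-391.24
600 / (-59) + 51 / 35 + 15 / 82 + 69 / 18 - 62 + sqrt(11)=-16940473 / 253995 + sqrt(11)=-63.38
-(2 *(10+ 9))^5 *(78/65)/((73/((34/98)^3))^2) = -11475266008959552/368801097470645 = -31.12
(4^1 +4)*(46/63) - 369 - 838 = -1201.16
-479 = -479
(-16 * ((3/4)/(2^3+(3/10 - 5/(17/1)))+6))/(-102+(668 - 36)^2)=-66348/271738621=-0.00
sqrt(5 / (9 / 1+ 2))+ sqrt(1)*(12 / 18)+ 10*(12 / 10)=sqrt(55) / 11+ 38 / 3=13.34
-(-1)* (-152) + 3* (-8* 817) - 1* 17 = -19777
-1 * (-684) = 684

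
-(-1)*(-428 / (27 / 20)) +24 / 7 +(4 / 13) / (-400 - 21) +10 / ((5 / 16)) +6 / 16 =-2327262473 / 8275176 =-281.23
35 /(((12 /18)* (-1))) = -105 /2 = -52.50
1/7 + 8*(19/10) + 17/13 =7576/455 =16.65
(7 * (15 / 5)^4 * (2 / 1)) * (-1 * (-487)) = 552258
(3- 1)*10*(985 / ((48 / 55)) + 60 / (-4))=22272.92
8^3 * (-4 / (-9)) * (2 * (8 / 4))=8192 / 9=910.22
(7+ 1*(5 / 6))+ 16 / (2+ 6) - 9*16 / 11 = -215 / 66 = -3.26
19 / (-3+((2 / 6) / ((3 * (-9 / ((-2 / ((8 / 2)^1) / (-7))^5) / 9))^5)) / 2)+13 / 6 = -4920618321369519600072240031334387 / 1180948397128684704017337607520262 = -4.17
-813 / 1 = -813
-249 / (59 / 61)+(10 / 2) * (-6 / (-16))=-120627 / 472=-255.57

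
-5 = -5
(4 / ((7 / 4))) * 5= 80 / 7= 11.43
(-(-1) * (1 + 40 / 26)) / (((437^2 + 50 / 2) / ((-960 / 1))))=-15840 / 1241461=-0.01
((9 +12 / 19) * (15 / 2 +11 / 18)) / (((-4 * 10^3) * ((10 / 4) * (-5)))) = 4453 / 2850000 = 0.00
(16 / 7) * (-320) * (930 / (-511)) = 4761600 / 3577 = 1331.17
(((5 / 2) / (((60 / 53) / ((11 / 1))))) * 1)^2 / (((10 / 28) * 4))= 413.06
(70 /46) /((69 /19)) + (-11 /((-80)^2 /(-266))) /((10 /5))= 6577781 /10156800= 0.65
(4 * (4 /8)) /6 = 1 /3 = 0.33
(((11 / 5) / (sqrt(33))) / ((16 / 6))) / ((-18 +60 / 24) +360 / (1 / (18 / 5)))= sqrt(33) / 51220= 0.00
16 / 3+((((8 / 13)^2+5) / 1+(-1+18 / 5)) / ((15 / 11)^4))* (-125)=-96884422 / 342225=-283.10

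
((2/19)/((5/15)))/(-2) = -3/19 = -0.16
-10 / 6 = -5 / 3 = -1.67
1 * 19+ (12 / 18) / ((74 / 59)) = 2168 / 111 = 19.53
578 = 578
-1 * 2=-2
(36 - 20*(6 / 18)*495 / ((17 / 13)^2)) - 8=-549608 / 289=-1901.76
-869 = -869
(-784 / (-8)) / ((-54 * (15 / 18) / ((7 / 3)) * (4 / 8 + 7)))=-1372 / 2025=-0.68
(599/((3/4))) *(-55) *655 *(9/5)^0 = -86315900/3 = -28771966.67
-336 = -336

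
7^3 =343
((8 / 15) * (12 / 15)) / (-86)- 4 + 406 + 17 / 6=870381 / 2150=404.83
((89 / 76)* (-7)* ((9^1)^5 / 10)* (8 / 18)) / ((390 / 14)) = -772.27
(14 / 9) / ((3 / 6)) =28 / 9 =3.11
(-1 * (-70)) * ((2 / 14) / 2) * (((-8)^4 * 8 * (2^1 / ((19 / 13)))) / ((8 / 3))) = 1597440 / 19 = 84075.79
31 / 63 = 0.49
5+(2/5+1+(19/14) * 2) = 319/35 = 9.11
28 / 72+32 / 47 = 905 / 846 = 1.07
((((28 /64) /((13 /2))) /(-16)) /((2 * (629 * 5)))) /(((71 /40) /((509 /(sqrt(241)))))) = -3563 * sqrt(241) /4477332704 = -0.00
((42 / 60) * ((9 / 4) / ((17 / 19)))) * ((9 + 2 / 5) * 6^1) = 168777 / 1700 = 99.28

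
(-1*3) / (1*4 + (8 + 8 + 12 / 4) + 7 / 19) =-19 / 148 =-0.13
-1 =-1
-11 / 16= -0.69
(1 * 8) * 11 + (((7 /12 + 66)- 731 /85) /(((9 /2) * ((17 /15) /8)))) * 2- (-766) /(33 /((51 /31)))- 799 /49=745954571 /2556477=291.79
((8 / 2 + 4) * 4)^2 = 1024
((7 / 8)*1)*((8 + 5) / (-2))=-91 / 16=-5.69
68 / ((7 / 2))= 136 / 7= 19.43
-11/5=-2.20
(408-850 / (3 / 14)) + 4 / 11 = -117424 / 33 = -3558.30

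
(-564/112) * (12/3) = -141/7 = -20.14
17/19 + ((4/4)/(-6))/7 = 0.87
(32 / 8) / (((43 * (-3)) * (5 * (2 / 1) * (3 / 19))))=-38 / 1935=-0.02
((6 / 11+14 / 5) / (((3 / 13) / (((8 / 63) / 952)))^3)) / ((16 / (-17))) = -50531 / 73615634637930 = -0.00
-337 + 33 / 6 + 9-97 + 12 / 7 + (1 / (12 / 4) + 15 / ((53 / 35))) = -907199 / 2226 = -407.55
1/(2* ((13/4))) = 2/13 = 0.15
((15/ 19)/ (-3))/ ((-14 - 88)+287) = -1/ 703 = -0.00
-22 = -22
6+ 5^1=11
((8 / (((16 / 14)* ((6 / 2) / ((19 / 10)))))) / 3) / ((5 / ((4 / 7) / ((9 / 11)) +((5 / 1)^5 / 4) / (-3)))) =-1243531 / 16200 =-76.76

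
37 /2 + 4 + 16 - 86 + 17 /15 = -1391 /30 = -46.37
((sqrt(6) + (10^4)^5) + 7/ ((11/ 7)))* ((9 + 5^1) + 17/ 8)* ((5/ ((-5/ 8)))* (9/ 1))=-1277100000000000000056889/ 11 - 1161* sqrt(6)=-116100000000000000008015.60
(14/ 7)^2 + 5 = 9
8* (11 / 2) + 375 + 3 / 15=2096 / 5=419.20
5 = 5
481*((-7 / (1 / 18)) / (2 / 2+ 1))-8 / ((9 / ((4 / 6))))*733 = -829909 / 27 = -30737.37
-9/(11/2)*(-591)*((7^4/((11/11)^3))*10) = 23219852.73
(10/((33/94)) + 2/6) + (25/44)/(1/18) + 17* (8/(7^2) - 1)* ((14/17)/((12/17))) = 5186/231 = 22.45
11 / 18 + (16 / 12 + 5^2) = 485 / 18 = 26.94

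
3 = 3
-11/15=-0.73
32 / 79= 0.41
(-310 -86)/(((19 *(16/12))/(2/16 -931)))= 2211759/152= 14551.05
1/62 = 0.02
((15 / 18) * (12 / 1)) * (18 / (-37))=-180 / 37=-4.86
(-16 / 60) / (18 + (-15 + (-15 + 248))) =-1 / 885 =-0.00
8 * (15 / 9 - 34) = -776 / 3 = -258.67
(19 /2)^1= 19 /2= 9.50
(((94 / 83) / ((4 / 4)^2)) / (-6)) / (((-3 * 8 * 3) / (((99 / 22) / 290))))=47 / 1155360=0.00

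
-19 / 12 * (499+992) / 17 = -9443 / 68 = -138.87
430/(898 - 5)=430/893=0.48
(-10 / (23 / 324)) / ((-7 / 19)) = 61560 / 161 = 382.36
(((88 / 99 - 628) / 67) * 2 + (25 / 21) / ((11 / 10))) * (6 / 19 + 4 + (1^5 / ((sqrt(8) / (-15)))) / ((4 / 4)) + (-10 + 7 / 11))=863966930 / 9704079 + 2047315 * sqrt(2) / 30954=182.57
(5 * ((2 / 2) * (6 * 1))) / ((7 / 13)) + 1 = 397 / 7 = 56.71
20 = 20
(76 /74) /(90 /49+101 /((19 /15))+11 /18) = 636804 /50958287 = 0.01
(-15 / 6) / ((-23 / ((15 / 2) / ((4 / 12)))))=225 / 92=2.45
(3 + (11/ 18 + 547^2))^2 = 29007132473929/ 324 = 89528186647.93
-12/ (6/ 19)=-38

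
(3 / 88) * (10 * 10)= 75 / 22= 3.41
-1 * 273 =-273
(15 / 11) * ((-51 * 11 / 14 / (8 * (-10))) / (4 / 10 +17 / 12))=2295 / 6104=0.38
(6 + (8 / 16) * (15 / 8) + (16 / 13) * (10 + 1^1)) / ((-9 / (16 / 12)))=-4259 / 1404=-3.03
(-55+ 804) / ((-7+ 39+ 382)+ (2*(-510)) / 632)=118342 / 65157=1.82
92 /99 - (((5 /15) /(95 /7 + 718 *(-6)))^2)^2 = 676151523899496489937 /727597835500545164331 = 0.93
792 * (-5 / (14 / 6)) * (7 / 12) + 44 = -946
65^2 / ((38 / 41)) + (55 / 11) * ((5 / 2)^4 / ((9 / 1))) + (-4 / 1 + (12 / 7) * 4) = 87775745 / 19152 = 4583.11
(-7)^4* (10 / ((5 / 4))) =19208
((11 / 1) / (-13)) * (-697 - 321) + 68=929.38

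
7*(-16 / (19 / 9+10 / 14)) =-3528 / 89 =-39.64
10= 10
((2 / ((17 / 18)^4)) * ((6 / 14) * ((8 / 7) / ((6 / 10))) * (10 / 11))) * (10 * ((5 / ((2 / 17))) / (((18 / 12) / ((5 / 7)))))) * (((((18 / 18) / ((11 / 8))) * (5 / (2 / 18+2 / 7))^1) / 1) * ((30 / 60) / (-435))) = -3359232000 / 844746133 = -3.98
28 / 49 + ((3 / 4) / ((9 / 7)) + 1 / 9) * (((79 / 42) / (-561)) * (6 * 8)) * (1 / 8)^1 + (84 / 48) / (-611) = 23952449 / 43189146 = 0.55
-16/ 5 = -3.20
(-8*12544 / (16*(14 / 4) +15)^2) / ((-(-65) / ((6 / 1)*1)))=-602112 / 327665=-1.84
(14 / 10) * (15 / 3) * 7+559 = 608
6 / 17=0.35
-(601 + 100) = -701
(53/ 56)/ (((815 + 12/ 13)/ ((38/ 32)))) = 13091/ 9503872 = 0.00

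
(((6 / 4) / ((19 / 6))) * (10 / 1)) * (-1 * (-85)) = 7650 / 19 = 402.63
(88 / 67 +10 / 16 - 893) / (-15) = 159203 / 2680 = 59.40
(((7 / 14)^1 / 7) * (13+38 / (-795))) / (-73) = -1471 / 116070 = -0.01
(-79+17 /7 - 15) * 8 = -5128 /7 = -732.57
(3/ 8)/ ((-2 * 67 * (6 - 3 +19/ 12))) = -9/ 14740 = -0.00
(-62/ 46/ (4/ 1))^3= -29791/ 778688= -0.04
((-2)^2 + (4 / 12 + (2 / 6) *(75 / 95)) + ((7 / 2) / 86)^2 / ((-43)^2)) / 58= 0.08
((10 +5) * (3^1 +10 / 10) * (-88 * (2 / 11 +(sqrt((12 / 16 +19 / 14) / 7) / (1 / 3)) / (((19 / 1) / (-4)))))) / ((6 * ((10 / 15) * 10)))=21.74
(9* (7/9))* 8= 56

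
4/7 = 0.57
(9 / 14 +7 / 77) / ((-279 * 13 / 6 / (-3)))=113 / 31031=0.00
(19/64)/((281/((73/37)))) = 0.00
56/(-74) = -28/37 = -0.76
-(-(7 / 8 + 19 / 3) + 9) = -43 / 24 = -1.79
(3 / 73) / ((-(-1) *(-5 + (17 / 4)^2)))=48 / 15257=0.00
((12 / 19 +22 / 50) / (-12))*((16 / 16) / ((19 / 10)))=-509 / 10830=-0.05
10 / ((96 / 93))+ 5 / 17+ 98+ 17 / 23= 680157 / 6256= 108.72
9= 9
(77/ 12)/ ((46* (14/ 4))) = 11/ 276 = 0.04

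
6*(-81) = -486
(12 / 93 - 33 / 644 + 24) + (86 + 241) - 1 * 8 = 6849205 / 19964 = 343.08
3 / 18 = 1 / 6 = 0.17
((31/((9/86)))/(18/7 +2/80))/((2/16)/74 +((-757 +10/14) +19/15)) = -15467065600/102358428099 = -0.15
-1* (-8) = 8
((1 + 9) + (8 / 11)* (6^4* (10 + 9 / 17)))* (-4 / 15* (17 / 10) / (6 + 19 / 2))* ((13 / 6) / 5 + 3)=-382694852 / 383625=-997.58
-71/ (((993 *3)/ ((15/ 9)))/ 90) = -3550/ 993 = -3.58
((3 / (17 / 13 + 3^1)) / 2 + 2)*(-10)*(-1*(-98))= -9205 / 4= -2301.25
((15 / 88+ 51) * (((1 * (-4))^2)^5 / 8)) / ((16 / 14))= 5868637.09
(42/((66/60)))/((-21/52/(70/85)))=-14560/187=-77.86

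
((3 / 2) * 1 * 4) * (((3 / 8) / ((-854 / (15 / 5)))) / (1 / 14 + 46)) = -9 / 52460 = -0.00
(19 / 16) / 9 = 19 / 144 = 0.13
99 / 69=33 / 23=1.43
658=658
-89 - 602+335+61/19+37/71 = -475210/1349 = -352.27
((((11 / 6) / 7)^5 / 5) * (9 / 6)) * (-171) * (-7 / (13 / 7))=3059969 / 12841920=0.24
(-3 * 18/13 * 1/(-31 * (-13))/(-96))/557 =9/46689968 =0.00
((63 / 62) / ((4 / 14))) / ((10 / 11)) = 4851 / 1240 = 3.91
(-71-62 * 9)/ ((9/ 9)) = -629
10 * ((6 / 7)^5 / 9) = 8640 / 16807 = 0.51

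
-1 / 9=-0.11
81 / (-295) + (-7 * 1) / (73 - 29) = -0.43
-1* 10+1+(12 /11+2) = -65 /11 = -5.91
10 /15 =2 /3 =0.67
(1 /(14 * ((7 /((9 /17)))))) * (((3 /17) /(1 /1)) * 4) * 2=0.01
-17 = -17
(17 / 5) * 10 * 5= 170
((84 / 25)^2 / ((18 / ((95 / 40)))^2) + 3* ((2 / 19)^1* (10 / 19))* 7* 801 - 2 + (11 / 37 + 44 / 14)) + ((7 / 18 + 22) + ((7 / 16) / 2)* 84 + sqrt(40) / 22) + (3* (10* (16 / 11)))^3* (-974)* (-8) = sqrt(10) / 11 + 2417138469044978770397 / 3733415070000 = 647433629.75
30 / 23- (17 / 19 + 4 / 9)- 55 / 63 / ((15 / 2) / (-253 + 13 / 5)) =12022343 / 412965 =29.11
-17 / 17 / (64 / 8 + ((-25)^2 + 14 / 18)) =-9 / 5704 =-0.00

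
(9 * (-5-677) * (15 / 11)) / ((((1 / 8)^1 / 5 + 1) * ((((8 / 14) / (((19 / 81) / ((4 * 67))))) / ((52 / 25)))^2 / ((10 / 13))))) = -14257334 / 223619535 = -0.06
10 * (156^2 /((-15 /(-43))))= 697632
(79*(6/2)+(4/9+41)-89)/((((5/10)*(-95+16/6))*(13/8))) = -2.53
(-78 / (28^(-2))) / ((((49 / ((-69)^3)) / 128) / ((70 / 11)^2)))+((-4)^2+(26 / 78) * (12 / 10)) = 1285694871561922 / 605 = 2125115490185.00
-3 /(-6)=1 /2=0.50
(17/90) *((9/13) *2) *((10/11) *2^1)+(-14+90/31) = -47084/4433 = -10.62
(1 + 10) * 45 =495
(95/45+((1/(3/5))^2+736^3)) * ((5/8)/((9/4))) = 110746739.14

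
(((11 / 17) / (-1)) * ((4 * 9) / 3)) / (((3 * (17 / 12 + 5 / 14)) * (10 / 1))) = -1848 / 12665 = -0.15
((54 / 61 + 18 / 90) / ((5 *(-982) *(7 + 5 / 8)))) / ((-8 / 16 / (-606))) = -1604688 / 45675275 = -0.04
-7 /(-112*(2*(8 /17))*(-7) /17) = -289 /1792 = -0.16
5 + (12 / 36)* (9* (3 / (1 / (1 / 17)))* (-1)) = 76 / 17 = 4.47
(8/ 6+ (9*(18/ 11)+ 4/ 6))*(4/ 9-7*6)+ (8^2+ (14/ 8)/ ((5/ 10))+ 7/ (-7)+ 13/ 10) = -28229/ 45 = -627.31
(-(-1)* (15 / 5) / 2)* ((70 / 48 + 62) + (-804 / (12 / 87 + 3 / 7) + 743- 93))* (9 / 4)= -2382.00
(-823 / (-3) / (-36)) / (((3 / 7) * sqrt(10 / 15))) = -5761 * sqrt(6) / 648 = -21.78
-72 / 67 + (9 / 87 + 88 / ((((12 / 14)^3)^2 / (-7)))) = -17612589523 / 11331576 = -1554.29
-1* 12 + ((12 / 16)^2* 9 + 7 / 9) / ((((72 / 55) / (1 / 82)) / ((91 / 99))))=-91436353 / 7651584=-11.95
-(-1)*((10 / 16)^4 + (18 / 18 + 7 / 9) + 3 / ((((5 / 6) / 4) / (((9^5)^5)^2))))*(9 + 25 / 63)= 50613008126241602244322066625579153958116269864956682481 / 725760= 69737941091051590393962280000000000000000000000000.00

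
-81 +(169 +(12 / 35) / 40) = 30803 / 350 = 88.01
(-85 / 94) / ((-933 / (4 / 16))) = 85 / 350808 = 0.00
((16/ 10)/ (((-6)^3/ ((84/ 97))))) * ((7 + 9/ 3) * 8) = -448/ 873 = -0.51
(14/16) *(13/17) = 91/136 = 0.67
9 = 9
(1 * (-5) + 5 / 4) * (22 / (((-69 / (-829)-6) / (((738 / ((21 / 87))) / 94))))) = 32527473 / 71722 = 453.52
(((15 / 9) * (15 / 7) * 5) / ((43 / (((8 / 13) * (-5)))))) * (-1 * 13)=5000 / 301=16.61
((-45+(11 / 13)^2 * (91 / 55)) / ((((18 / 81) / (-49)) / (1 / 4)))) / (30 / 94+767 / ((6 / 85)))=44272872 / 199176575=0.22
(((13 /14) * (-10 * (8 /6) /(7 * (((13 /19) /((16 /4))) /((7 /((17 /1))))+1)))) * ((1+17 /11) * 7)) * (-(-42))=-7745920 /8283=-935.16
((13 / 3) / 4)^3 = 2197 / 1728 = 1.27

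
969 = 969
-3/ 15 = -1/ 5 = -0.20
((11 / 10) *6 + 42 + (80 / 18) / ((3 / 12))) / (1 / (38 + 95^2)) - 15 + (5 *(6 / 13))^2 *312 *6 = 611536.03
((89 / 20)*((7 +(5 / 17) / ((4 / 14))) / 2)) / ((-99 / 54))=-72891 / 7480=-9.74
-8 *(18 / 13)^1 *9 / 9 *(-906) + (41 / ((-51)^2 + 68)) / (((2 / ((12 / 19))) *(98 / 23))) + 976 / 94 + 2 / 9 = 137273927327681 / 13664129661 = 10046.30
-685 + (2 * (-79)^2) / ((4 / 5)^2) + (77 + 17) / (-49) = 18816.21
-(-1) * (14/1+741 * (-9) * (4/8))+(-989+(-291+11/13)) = -119591/26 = -4599.65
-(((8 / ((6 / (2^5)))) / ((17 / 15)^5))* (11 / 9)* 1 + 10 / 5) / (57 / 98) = -4159091972 / 80931849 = -51.39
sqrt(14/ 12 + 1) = 1.47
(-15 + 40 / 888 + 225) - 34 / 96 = 124137 / 592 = 209.69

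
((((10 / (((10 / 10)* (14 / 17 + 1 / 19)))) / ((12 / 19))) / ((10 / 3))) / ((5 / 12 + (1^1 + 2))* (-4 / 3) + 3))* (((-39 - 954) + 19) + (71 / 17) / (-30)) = 3395.04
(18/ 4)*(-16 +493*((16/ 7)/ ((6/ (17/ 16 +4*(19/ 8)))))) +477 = 261291/ 28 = 9331.82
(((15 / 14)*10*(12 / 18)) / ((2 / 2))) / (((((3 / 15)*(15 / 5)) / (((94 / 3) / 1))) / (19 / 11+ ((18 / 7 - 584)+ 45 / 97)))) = -33889538000 / 156849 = -216064.74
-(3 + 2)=-5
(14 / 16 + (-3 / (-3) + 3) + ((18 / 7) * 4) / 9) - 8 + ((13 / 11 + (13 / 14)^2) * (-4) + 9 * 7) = 52.84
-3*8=-24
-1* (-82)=82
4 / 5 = 0.80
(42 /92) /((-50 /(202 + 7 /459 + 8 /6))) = -653359 /351900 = -1.86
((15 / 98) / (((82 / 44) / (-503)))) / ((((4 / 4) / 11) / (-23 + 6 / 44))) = 41746485 / 4018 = 10389.87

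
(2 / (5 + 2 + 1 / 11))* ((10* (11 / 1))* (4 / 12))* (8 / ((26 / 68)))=329120 / 1521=216.38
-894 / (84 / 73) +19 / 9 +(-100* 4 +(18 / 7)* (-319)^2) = 32822537 / 126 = 260496.33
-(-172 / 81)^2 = -29584 / 6561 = -4.51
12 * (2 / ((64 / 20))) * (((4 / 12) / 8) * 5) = 25 / 16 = 1.56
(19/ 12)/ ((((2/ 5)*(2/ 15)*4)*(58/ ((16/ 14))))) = 475/ 3248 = 0.15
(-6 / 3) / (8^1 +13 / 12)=-24 / 109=-0.22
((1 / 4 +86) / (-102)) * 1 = -115 / 136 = -0.85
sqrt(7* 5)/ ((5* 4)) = sqrt(35)/ 20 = 0.30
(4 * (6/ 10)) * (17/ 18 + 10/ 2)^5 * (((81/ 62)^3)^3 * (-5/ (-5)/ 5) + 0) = 106952949501900841170009/ 2707417309252710400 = 39503.68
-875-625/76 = -67125/76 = -883.22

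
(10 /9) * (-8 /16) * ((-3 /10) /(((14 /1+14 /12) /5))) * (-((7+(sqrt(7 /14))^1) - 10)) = 15 /91 - 5 * sqrt(2) /182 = 0.13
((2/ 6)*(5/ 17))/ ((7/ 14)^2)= 20/ 51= 0.39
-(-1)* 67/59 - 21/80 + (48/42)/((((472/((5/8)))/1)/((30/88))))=635009/726880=0.87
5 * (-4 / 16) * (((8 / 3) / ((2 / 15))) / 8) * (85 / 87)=-2125 / 696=-3.05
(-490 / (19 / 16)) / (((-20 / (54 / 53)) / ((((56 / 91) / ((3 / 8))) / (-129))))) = -150528 / 562913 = -0.27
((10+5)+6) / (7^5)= 3 / 2401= 0.00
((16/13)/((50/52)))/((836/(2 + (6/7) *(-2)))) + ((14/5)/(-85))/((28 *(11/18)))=-37/24871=-0.00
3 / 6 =1 / 2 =0.50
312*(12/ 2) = 1872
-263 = -263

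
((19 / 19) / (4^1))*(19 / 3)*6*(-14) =-133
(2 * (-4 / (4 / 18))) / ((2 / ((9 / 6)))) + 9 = -18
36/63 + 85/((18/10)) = 3011/63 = 47.79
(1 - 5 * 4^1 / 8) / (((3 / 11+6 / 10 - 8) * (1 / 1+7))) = 165 / 6272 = 0.03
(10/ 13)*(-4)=-40/ 13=-3.08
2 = 2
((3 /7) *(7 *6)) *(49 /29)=882 /29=30.41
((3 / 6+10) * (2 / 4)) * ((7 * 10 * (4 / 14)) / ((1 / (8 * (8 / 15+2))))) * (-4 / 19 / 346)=-224 / 173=-1.29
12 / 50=6 / 25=0.24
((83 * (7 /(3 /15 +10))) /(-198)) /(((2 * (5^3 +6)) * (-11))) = 2905 /29102436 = 0.00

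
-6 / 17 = -0.35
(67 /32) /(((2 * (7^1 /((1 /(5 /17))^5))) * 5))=95130419 /7000000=13.59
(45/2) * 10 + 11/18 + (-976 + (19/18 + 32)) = -2152/3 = -717.33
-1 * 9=-9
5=5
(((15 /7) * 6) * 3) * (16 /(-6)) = -720 /7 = -102.86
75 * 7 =525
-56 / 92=-0.61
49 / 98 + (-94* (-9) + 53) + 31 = 1861 / 2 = 930.50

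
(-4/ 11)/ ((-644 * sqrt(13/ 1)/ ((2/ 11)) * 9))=2 * sqrt(13)/ 2279277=0.00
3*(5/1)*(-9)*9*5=-6075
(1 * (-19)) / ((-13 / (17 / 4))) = 6.21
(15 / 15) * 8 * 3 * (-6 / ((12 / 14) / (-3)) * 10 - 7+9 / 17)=83040 / 17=4884.71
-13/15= -0.87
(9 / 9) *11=11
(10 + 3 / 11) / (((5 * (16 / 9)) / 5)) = 1017 / 176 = 5.78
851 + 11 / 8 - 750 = 819 / 8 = 102.38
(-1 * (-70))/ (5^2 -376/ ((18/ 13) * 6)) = -1890/ 547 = -3.46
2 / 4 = 1 / 2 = 0.50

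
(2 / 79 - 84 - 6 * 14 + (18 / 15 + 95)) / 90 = -0.80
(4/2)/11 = 2/11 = 0.18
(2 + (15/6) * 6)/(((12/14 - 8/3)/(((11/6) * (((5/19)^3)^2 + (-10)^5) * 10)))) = 30791529012234375/1787743478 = 17223684.15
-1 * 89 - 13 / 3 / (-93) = -24818 / 279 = -88.95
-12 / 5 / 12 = -1 / 5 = -0.20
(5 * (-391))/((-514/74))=72335/257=281.46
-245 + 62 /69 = -16843 /69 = -244.10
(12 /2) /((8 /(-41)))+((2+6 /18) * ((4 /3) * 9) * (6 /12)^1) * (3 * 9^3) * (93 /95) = 11378211 /380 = 29942.66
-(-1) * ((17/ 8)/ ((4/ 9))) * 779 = 119187/ 32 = 3724.59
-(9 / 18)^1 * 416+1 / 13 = -2703 / 13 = -207.92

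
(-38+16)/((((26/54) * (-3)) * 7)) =198/91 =2.18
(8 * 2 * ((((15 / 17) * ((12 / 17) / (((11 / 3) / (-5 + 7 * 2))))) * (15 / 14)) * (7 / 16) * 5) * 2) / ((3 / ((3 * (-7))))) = -2551500 / 3179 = -802.61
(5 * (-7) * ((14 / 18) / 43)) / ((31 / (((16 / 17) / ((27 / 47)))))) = -184240 / 5506623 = -0.03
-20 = -20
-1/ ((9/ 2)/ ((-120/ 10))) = 8/ 3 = 2.67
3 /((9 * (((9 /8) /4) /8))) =256 /27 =9.48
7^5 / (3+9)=16807 / 12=1400.58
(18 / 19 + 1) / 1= 37 / 19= 1.95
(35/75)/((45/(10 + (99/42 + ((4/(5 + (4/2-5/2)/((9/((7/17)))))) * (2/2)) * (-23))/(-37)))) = 8233009/76073850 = 0.11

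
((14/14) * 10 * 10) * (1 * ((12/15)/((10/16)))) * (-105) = -13440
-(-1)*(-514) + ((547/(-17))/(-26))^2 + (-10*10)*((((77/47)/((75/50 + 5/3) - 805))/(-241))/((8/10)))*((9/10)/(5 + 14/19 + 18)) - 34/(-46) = -511.73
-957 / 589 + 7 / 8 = -3533 / 4712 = -0.75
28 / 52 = 7 / 13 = 0.54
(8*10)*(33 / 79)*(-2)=-5280 / 79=-66.84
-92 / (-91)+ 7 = 729 / 91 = 8.01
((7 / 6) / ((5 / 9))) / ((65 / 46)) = 483 / 325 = 1.49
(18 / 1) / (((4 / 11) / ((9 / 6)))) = 297 / 4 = 74.25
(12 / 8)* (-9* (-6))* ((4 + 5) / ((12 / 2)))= 243 / 2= 121.50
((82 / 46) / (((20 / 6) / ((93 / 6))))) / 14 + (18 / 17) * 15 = 16.47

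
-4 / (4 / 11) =-11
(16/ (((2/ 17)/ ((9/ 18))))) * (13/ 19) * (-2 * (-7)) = 12376/ 19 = 651.37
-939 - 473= -1412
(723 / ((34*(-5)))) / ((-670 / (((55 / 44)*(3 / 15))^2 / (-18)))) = -241 / 10934400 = -0.00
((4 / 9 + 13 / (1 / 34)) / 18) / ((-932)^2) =1991 / 70358544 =0.00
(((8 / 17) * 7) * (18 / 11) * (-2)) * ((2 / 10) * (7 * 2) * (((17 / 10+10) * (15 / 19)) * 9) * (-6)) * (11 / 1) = 267478848 / 1615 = 165621.58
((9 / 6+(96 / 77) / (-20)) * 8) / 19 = 4428 / 7315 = 0.61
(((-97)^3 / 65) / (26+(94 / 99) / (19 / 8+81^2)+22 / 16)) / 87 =-973179569208 / 165069491035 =-5.90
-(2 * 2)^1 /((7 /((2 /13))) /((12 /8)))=-12 /91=-0.13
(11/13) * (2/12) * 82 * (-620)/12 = -69905/117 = -597.48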